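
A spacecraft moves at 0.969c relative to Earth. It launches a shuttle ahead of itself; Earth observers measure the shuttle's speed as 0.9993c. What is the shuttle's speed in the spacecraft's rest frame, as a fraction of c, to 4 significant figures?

Inverse velocity addition: u' = (u − v)/(1 − uv/c²)
= (0.9993 − 0.969)/(1 − 0.9993×0.969) = 0.03030/0.0316783 = 0.9565

u' ≈ 0.9565c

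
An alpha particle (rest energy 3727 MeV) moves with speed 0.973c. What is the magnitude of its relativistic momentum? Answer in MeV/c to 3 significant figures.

γ = 1/√(1 − 0.973²) = 4.3327
p = γβm₀c = 4.3327 × 0.973 × 3727 MeV/c = 15700 MeV/c

p ≈ 15700 MeV/c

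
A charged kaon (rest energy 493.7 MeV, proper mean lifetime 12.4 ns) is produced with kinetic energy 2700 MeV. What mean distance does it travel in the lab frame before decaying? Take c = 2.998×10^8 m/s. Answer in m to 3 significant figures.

γ = 1 + K/(m₀c²) = 1 + 2700/493.7 = 6.4689
β = √(1 − 1/γ²) = 0.98798
Dilated lifetime: γτ₀ = 6.4689 × 12.4 ns = 80.214 ns
d = βc·γτ₀ = 0.98798 × (2.998×10^8 m/s) × 8.0214×10^-8 s = 23.8 m

d ≈ 23.8 m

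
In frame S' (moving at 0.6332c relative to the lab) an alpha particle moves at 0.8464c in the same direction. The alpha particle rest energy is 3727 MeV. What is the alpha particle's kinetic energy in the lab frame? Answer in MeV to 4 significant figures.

K ≈ 10160 MeV

u_lab = (0.8464 + 0.6332)/(1 + 0.8464×0.6332) = 0.9633186
γ = 1/√(1 − 0.9633186²) = 3.72633
K = (γ − 1)m₀c² = (3.72633 − 1) × 3727 = 2.72633 × 3727 = 10160 MeV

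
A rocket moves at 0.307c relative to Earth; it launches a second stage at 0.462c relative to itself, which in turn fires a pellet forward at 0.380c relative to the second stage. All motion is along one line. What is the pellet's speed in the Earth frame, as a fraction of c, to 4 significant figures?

u ≈ 0.8388c

Compose boost 2: (0.462 + 0.307)/(1 + 0.462×0.307) = 0.7690/1.14183 = 0.673478
Compose boost 3: (0.380 + 0.673478)/(1 + 0.380×0.673478) = 1.05348/1.25592 = 0.8388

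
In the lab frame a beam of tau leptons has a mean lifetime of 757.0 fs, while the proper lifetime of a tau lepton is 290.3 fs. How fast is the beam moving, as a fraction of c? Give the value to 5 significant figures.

β ≈ 0.92355

γ = Δt/τ₀ = 757.0/290.3 = 2.607647
β = √(1 − 1/γ²) = √(1 − 1/2.607647²) = 0.92355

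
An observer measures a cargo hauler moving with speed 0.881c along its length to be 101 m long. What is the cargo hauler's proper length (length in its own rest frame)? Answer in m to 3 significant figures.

γ = 1/√(1 − 0.881²) = 2.1136
L₀ = γL = 2.1136 × 101 = 213 m

L₀ ≈ 213 m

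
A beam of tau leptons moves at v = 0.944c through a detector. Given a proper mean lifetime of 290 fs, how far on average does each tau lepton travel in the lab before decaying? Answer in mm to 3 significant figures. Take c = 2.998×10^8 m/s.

d ≈ 0.249 mm

γ = 1/√(1 − 0.944²) = 3.0308
Dilated lifetime: Δt = γτ₀ = 3.0308 × 290 fs = 878.93 fs
d = vΔt = 0.944c × 878.93 fs = 2.8301×10^8 m/s × 8.7893×10^-13 s = 0.249 mm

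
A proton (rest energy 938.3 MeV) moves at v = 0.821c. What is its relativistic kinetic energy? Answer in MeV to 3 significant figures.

K ≈ 705 MeV

γ = 1/√(1 − 0.821²) = 1.7515
K = (γ − 1)m₀c² = (1.7515 − 1) × 938.3 MeV = 0.75153 × 938.3 MeV = 705 MeV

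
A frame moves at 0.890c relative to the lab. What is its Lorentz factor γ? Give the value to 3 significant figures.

γ ≈ 2.19

γ = 1/√(1 − β²) = 1/√(1 − 0.890²) = 1/√(0.20790) = 2.19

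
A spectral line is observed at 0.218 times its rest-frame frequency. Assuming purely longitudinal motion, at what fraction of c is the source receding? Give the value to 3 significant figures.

f_obs/f_src = √((1−β)/(1+β)) = 0.218  ⇒  (1−β)/(1+β) = 0.047524
β = |1 − D²|/(1 + D²) = |1 − 0.047524|/(1 + 0.047524) = 0.909

β ≈ 0.909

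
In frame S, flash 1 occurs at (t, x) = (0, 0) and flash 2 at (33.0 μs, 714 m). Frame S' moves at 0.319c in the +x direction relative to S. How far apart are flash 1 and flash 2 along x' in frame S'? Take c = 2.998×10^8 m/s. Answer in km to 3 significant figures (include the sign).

γ = 1/√(1 − 0.319²) = 1.0551
Δx' = γ(Δx − vΔt) = 1.0551 × (714 m − 0.319×(2.998×10^8 m/s)×33.0×10^-6 s)
= 1.0551 × (-2442.0 m) = -2.58 km

Δx' ≈ -2.58 km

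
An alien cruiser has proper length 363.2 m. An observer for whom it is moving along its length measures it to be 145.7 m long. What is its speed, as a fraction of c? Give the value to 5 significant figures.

γ = L₀/L = 363.2/145.7 = 2.492793
β = √(1 − 1/γ²) = 0.91601

β ≈ 0.91601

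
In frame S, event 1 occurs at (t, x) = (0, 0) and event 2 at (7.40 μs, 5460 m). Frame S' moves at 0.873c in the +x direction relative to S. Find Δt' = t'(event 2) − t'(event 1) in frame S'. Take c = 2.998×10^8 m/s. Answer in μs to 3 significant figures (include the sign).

γ = 1/√(1 − 0.873²) = 2.0504
Δt' = γ(Δt − vΔx/c²) = 2.0504 × (7.40 μs − 0.873×5460 m / (2.998×10^8 m/s))
= 2.0504 × (-8.4992 μs) = -17.4 μs

Δt' ≈ -17.4 μs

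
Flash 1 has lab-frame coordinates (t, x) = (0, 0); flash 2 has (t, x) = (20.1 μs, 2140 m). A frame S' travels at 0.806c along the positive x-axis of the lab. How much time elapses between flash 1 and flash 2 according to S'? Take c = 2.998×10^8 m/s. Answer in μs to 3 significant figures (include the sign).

Δt' ≈ 24.2 μs

γ = 1/√(1 − 0.806²) = 1.6894
Δt' = γ(Δt − vΔx/c²) = 1.6894 × (20.1 μs − 0.806×2140 m / (2.998×10^8 m/s))
= 1.6894 × (14.347 μs) = 24.2 μs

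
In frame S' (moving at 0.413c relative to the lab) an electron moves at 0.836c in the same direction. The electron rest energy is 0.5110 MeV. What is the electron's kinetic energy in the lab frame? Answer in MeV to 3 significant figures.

K ≈ 0.865 MeV

u_lab = (0.836 + 0.413)/(1 + 0.836×0.413) = 0.928440
γ = 1/√(1 − 0.928440²) = 2.6919
K = (γ − 1)m₀c² = (2.6919 − 1) × 0.5110 = 1.6919 × 0.5110 = 0.865 MeV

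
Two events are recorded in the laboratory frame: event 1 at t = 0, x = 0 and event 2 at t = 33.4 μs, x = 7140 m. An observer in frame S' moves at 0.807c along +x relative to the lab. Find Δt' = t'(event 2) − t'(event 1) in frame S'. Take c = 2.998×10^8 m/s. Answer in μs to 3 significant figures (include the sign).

Δt' ≈ 24.0 μs

γ = 1/√(1 − 0.807²) = 1.6933
Δt' = γ(Δt − vΔx/c²) = 1.6933 × (33.4 μs − 0.807×7140 m / (2.998×10^8 m/s))
= 1.6933 × (14.181 μs) = 24.0 μs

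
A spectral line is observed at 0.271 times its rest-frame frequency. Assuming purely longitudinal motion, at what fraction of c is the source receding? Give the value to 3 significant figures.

β ≈ 0.863

f_obs/f_src = √((1−β)/(1+β)) = 0.271  ⇒  (1−β)/(1+β) = 0.073441
β = |1 − D²|/(1 + D²) = |1 − 0.073441|/(1 + 0.073441) = 0.863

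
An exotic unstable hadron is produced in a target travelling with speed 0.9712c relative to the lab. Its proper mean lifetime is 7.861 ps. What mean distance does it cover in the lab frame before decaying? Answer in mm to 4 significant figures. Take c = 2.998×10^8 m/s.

γ = 1/√(1 − 0.9712²) = 4.19699
Dilated lifetime: Δt = γτ₀ = 4.19699 × 7.861 ps = 32.9926 ps
d = vΔt = 0.9712c × 32.9926 ps = 2.91166×10^8 m/s × 3.29926×10^-11 s = 9.606 mm

d ≈ 9.606 mm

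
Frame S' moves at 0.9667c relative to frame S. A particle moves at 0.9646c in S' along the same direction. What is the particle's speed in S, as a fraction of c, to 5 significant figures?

u ≈ 0.99939c

Relativistic velocity addition: u = (u' + v)/(1 + u'v/c²)
= (0.9646 + 0.9667)/(1 + 0.9646×0.9667) = 1.9313/1.932479 = 0.99939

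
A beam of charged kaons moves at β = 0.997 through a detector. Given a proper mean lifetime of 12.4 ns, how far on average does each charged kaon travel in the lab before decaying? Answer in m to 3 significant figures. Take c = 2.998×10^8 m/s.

γ = 1/√(1 − 0.997²) = 12.920
Dilated lifetime: Δt = γτ₀ = 12.920 × 12.4 ns = 160.20 ns
d = vΔt = 0.997c × 160.20 ns = 2.9890×10^8 m/s × 1.6020×10^-7 s = 47.9 m

d ≈ 47.9 m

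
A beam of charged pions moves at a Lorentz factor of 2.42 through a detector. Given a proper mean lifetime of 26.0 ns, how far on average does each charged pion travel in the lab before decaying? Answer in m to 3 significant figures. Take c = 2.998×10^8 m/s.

d ≈ 17.2 m

β = √(1 − 1/γ²) = √(1 − 1/2.42²) = 0.91063
Dilated lifetime: Δt = γτ₀ = 2.42 × 26.0 ns = 62.920 ns
d = vΔt = 0.91063c × 62.920 ns = 2.7301×10^8 m/s × 6.2920×10^-8 s = 17.2 m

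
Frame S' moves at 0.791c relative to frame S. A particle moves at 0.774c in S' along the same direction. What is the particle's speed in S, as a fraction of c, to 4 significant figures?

Relativistic velocity addition: u = (u' + v)/(1 + u'v/c²)
= (0.774 + 0.791)/(1 + 0.774×0.791) = 1.565/1.61223 = 0.9707

u ≈ 0.9707c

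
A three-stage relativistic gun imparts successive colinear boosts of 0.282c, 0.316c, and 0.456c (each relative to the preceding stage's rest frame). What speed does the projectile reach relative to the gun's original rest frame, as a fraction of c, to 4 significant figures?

Compose boost 2: (0.316 + 0.282)/(1 + 0.316×0.282) = 0.5980/1.08911 = 0.549071
Compose boost 3: (0.456 + 0.549071)/(1 + 0.456×0.549071) = 1.00507/1.25038 = 0.8038

u ≈ 0.8038c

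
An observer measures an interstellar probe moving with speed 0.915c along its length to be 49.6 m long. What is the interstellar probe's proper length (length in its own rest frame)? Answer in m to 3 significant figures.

L₀ ≈ 123 m

γ = 1/√(1 − 0.915²) = 2.4786
L₀ = γL = 2.4786 × 49.6 = 123 m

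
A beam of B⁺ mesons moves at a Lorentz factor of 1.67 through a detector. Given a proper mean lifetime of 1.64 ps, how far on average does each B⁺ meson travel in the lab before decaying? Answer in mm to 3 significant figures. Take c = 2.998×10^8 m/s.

β = √(1 − 1/γ²) = √(1 − 1/1.67²) = 0.80090
Dilated lifetime: Δt = γτ₀ = 1.67 × 1.64 ps = 2.7388 ps
d = vΔt = 0.80090c × 2.7388 ps = 2.4011×10^8 m/s × 2.7388×10^-12 s = 0.658 mm

d ≈ 0.658 mm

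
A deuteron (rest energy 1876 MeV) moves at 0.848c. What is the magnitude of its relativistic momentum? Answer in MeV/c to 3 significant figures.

γ = 1/√(1 − 0.848²) = 1.8868
p = γβm₀c = 1.8868 × 0.848 × 1876 MeV/c = 3000 MeV/c

p ≈ 3000 MeV/c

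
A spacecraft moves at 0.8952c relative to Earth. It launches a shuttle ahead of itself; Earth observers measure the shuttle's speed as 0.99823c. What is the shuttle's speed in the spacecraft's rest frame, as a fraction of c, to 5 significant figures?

Inverse velocity addition: u' = (u − v)/(1 − uv/c²)
= (0.99823 − 0.8952)/(1 − 0.99823×0.8952) = 0.10303/0.1063845 = 0.96847

u' ≈ 0.96847c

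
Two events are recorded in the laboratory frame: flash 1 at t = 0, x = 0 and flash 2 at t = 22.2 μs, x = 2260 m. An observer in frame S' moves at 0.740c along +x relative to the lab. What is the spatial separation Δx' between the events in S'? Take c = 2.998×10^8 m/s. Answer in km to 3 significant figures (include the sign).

Δx' ≈ -3.96 km

γ = 1/√(1 − 0.740²) = 1.4868
Δx' = γ(Δx − vΔt) = 1.4868 × (2260 m − 0.740×(2.998×10^8 m/s)×22.2×10^-6 s)
= 1.4868 × (-2665.1 m) = -3.96 km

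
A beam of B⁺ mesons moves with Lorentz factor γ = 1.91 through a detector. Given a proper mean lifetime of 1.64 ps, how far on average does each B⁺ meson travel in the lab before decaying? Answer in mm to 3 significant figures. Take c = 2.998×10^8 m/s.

β = √(1 − 1/γ²) = √(1 − 1/1.91²) = 0.85199
Dilated lifetime: Δt = γτ₀ = 1.91 × 1.64 ps = 3.1324 ps
d = vΔt = 0.85199c × 3.1324 ps = 2.5543×10^8 m/s × 3.1324×10^-12 s = 0.800 mm

d ≈ 0.800 mm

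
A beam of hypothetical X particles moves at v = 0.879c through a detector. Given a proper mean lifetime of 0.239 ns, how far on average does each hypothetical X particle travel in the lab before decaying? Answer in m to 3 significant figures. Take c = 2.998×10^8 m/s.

d ≈ 0.132 m

γ = 1/√(1 − 0.879²) = 2.0972
Dilated lifetime: Δt = γτ₀ = 2.0972 × 0.239 ns = 0.50124 ns
d = vΔt = 0.879c × 0.50124 ns = 2.6352×10^8 m/s × 5.0124×10^-10 s = 0.132 m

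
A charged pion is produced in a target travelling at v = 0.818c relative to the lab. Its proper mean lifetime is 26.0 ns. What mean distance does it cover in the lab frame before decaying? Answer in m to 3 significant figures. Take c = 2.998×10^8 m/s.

d ≈ 11.1 m

γ = 1/√(1 − 0.818²) = 1.7385
Dilated lifetime: Δt = γτ₀ = 1.7385 × 26.0 ns = 45.200 ns
d = vΔt = 0.818c × 45.200 ns = 2.4524×10^8 m/s × 4.5200×10^-8 s = 11.1 m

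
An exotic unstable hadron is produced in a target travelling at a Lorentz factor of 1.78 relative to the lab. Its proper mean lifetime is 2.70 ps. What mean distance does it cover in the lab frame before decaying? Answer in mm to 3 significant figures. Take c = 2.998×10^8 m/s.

d ≈ 1.19 mm

β = √(1 − 1/γ²) = √(1 − 1/1.78²) = 0.82727
Dilated lifetime: Δt = γτ₀ = 1.78 × 2.70 ps = 4.8060 ps
d = vΔt = 0.82727c × 4.8060 ps = 2.4802×10^8 m/s × 4.8060×10^-12 s = 1.19 mm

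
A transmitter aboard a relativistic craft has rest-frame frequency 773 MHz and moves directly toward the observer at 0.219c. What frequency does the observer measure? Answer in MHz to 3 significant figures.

Relativistic Doppler: f_obs = f_src √((1+β)/(1−β))
= 773 × √(1.2190/0.78100) = 773 × 1.2493 = 966 MHz

f_obs ≈ 966 MHz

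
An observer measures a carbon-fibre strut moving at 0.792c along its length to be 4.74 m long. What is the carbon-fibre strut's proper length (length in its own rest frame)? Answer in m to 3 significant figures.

γ = 1/√(1 − 0.792²) = 1.6379
L₀ = γL = 1.6379 × 4.74 = 7.76 m

L₀ ≈ 7.76 m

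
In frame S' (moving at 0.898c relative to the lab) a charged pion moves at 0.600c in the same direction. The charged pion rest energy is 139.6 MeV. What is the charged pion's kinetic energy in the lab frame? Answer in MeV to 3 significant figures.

K ≈ 471 MeV

u_lab = (0.600 + 0.898)/(1 + 0.600×0.898) = 0.973486
γ = 1/√(1 − 0.973486²) = 4.3716
K = (γ − 1)m₀c² = (4.3716 − 1) × 139.6 = 3.3716 × 139.6 = 471 MeV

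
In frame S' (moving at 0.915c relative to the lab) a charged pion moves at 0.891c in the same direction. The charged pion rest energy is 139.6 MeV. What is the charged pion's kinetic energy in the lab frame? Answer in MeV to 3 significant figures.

K ≈ 1240 MeV

u_lab = (0.891 + 0.915)/(1 + 0.891×0.915) = 0.994896
γ = 1/√(1 − 0.994896²) = 9.9103
K = (γ − 1)m₀c² = (9.9103 − 1) × 139.6 = 8.9103 × 139.6 = 1240 MeV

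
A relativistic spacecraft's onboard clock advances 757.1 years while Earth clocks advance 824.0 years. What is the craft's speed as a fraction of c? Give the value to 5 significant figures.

γ = Δt/τ₀ = 824.0/757.1 = 1.088363
β = √(1 − 1/γ²) = √(1 − 1/1.088363²) = 0.39470

β ≈ 0.39470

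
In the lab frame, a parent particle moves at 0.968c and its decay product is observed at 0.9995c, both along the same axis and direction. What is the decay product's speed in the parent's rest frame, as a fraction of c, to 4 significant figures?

u' ≈ 0.9697c

Inverse velocity addition: u' = (u − v)/(1 − uv/c²)
= (0.9995 − 0.968)/(1 − 0.9995×0.968) = 0.03150/0.0324840 = 0.9697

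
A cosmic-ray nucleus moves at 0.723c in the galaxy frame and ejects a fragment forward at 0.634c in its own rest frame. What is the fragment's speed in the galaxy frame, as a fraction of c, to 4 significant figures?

Compose boost 2: (0.634 + 0.723)/(1 + 0.634×0.723) = 1.357/1.45838 = 0.9305

u ≈ 0.9305c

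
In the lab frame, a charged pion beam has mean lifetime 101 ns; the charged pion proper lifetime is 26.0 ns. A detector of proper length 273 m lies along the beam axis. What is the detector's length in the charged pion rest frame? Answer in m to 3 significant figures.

L ≈ 70.3 m

Time dilation ⇒ γ = Δt/τ₀ = 101/26.0 = 3.8846
Length contraction: L = L₀/γ = 273/3.8846 = 70.3 m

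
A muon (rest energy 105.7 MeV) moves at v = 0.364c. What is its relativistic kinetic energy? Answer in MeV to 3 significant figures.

γ = 1/√(1 − 0.364²) = 1.0737
K = (γ − 1)m₀c² = (1.0737 − 1) × 105.7 MeV = 0.073654 × 105.7 MeV = 7.79 MeV

K ≈ 7.79 MeV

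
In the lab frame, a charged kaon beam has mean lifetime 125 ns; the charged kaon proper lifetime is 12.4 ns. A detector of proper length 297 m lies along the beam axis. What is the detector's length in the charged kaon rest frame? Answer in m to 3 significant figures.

Time dilation ⇒ γ = Δt/τ₀ = 125/12.4 = 10.081
Length contraction: L = L₀/γ = 297/10.081 = 29.5 m

L ≈ 29.5 m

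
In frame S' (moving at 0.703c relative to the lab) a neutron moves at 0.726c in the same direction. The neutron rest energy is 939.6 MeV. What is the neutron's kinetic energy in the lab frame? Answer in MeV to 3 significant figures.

K ≈ 1960 MeV

u_lab = (0.726 + 0.703)/(1 + 0.726×0.703) = 0.946121
γ = 1/√(1 − 0.946121²) = 3.0882
K = (γ − 1)m₀c² = (3.0882 − 1) × 939.6 = 2.0882 × 939.6 = 1960 MeV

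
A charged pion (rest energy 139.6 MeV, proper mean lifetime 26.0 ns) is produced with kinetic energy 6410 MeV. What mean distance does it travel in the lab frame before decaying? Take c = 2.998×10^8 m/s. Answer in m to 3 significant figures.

γ = 1 + K/(m₀c²) = 1 + 6410/139.6 = 46.917
β = √(1 − 1/γ²) = 0.99977
Dilated lifetime: γτ₀ = 46.917 × 26.0 ns = 1219.8 ns
d = βc·γτ₀ = 0.99977 × (2.998×10^8 m/s) × 1.2198×10^-6 s = 366 m

d ≈ 366 m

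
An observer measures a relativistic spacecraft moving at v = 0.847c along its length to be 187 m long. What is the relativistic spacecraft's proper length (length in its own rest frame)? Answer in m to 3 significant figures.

γ = 1/√(1 − 0.847²) = 1.8811
L₀ = γL = 1.8811 × 187 = 352 m

L₀ ≈ 352 m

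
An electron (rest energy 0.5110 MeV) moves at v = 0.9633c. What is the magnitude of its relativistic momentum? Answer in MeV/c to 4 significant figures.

γ = 1/√(1 − 0.9633²) = 3.72541
p = γβm₀c = 3.72541 × 0.9633 × 0.5110 MeV/c = 1.834 MeV/c

p ≈ 1.834 MeV/c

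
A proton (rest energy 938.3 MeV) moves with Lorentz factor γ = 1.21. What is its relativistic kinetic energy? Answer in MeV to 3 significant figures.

γ = 1.21 (given)
K = (γ − 1)m₀c² = (1.21 − 1) × 938.3 MeV = 0.21000 × 938.3 MeV = 197 MeV

K ≈ 197 MeV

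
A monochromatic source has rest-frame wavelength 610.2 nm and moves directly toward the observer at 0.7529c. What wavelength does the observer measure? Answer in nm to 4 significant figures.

λ_obs ≈ 229.1 nm

Relativistic Doppler: λ_obs = λ_src √((1−β)/(1+β))
= 610.2 × √(0.247100/1.75290) = 610.2 × 0.375455 = 229.1 nm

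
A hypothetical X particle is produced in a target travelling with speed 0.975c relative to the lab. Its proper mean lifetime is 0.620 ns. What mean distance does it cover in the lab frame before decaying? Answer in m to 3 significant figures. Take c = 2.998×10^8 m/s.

γ = 1/√(1 − 0.975²) = 4.5004
Dilated lifetime: Δt = γτ₀ = 4.5004 × 0.620 ns = 2.7902 ns
d = vΔt = 0.975c × 2.7902 ns = 2.9230×10^8 m/s × 2.7902×10^-9 s = 0.816 m

d ≈ 0.816 m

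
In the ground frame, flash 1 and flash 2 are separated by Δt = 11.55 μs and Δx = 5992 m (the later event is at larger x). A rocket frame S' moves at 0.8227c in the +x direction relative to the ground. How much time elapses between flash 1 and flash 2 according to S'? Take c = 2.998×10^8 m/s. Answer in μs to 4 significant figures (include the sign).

γ = 1/√(1 − 0.8227²) = 1.75909
Δt' = γ(Δt − vΔx/c²) = 1.75909 × (11.55 μs − 0.8227×5992 m / (2.998×10^8 m/s))
= 1.75909 × (-4.89302 μs) = -8.607 μs

Δt' ≈ -8.607 μs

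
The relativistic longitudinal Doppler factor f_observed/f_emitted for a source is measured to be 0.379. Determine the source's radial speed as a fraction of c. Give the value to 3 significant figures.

f_obs/f_src = √((1−β)/(1+β)) = 0.379  ⇒  (1−β)/(1+β) = 0.14364
β = |1 − D²|/(1 + D²) = |1 − 0.14364|/(1 + 0.14364) = 0.749

β ≈ 0.749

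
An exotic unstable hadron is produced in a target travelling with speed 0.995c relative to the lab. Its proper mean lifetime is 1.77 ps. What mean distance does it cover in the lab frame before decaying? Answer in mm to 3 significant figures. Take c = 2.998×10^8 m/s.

d ≈ 5.29 mm

γ = 1/√(1 − 0.995²) = 10.013
Dilated lifetime: Δt = γτ₀ = 10.013 × 1.77 ps = 17.722 ps
d = vΔt = 0.995c × 17.722 ps = 2.9830×10^8 m/s × 1.7722×10^-11 s = 5.29 mm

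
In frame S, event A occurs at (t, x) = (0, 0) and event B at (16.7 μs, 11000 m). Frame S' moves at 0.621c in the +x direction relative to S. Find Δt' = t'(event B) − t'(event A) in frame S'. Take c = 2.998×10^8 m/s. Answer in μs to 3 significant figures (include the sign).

Δt' ≈ -7.76 μs

γ = 1/√(1 − 0.621²) = 1.2758
Δt' = γ(Δt − vΔx/c²) = 1.2758 × (16.7 μs − 0.621×11000 m / (2.998×10^8 m/s))
= 1.2758 × (-6.0852 μs) = -7.76 μs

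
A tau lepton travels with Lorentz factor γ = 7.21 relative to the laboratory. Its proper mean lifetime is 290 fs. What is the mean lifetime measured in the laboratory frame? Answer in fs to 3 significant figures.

Δt ≈ 2090 fs

γ = 7.21 (given)
Time dilation: Δt = γτ₀ = 7.21 × 290 fs = 2090 fs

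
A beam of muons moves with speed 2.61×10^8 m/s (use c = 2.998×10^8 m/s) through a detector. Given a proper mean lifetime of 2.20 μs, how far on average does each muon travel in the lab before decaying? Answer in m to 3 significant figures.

β = v/c = 2.61×10^8 / 2.998×10^8 = 0.87058
γ = 1/√(1 − 0.87058²) = 2.0324
Dilated lifetime: Δt = γτ₀ = 2.0324 × 2.20 μs = 4.4713 μs
d = vΔt = 0.87058c × 4.4713 μs = 2.6100×10^8 m/s × 4.4713×10^-6 s = 1170 m

d ≈ 1170 m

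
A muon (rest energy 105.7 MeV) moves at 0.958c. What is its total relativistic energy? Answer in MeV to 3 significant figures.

γ = 1/√(1 − 0.958²) = 3.4871
E = γm₀c² = 3.4871 × 105.7 MeV = 369 MeV

E ≈ 369 MeV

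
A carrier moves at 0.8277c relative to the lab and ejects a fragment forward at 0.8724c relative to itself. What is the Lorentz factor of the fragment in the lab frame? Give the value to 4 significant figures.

u_lab = (0.8724 + 0.8277)/(1 + 0.8724×0.8277) = 1.7001/1.722085 = 0.9872332
γ = 1/√(1 − 0.9872332²) = 6.278

γ ≈ 6.278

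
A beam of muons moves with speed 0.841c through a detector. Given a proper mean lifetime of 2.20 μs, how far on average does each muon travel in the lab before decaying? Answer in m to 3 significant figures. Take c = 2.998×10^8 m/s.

d ≈ 1030 m

γ = 1/√(1 − 0.841²) = 1.8483
Dilated lifetime: Δt = γτ₀ = 1.8483 × 2.20 μs = 4.0663 μs
d = vΔt = 0.841c × 4.0663 μs = 2.5213×10^8 m/s × 4.0663×10^-6 s = 1030 m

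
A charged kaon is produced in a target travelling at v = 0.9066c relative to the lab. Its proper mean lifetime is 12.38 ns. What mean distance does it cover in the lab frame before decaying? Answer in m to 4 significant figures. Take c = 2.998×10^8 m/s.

d ≈ 7.974 m

γ = 1/√(1 − 0.9066²) = 2.36972
Dilated lifetime: Δt = γτ₀ = 2.36972 × 12.38 ns = 29.3371 ns
d = vΔt = 0.9066c × 29.3371 ns = 2.71799×10^8 m/s × 2.93371×10^-8 s = 7.974 m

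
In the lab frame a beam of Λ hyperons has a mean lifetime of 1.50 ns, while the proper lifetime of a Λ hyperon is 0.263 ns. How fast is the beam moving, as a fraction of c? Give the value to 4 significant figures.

β ≈ 0.9845

γ = Δt/τ₀ = 1.50/0.263 = 5.70342
β = √(1 − 1/γ²) = √(1 − 1/5.70342²) = 0.9845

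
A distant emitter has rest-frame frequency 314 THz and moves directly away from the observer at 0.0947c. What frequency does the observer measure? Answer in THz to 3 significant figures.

f_obs ≈ 286 THz

Relativistic Doppler: f_obs = f_src √((1−β)/(1+β))
= 314 × √(0.90530/1.0947) = 314 × 0.90939 = 286 THz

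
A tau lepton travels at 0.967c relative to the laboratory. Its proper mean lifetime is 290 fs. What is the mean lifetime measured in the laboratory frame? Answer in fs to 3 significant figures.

γ = 1/√(1 − 0.967²) = 3.9250
Time dilation: Δt = γτ₀ = 3.9250 × 290 fs = 1140 fs

Δt ≈ 1140 fs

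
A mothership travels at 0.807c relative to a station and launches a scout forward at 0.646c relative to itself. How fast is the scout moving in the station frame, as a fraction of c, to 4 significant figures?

Compose boost 2: (0.646 + 0.807)/(1 + 0.646×0.807) = 1.453/1.52132 = 0.9551

u ≈ 0.9551c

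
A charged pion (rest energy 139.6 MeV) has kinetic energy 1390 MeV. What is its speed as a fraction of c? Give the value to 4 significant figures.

β ≈ 0.9958

γ = 1 + K/(m₀c²) = 1 + 1390/139.6 = 10.9570
β = √(1 − 1/γ²) = 0.9958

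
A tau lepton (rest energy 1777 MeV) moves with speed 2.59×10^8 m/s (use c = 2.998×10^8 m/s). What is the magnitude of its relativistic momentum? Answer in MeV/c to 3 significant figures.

β = v/c = 2.59×10^8 / 2.998×10^8 = 0.86391
γ = 1/√(1 − 0.86391²) = 1.9855
p = γβm₀c = 1.9855 × 0.86391 × 1777 MeV/c = 3050 MeV/c

p ≈ 3050 MeV/c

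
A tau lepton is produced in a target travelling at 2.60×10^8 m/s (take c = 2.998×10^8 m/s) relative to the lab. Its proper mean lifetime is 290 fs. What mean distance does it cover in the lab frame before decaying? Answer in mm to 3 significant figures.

d ≈ 0.151 mm

β = v/c = 2.60×10^8 / 2.998×10^8 = 0.86724
γ = 1/√(1 − 0.86724²) = 2.0085
Dilated lifetime: Δt = γτ₀ = 2.0085 × 290 fs = 582.47 fs
d = vΔt = 0.86724c × 582.47 fs = 2.6000×10^8 m/s × 5.8247×10^-13 s = 0.151 mm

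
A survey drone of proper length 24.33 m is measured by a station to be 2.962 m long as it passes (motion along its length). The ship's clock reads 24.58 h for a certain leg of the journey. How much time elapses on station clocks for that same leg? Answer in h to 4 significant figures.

Length contraction ⇒ γ = L₀/L = 24.33/2.962 = 8.21404
Time dilation: Δt = γτ₀ = 8.21404 × 24.58 h = 201.9 h

Δt ≈ 201.9 h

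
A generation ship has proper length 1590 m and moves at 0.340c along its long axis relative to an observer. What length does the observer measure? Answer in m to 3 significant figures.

L ≈ 1500 m

γ = 1/√(1 − 0.340²) = 1.0633
Length contraction: L = L₀/γ = 1590/1.0633 = 1500 m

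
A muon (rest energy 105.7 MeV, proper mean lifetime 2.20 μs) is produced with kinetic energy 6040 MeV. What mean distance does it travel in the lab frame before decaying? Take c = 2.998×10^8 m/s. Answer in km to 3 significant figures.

γ = 1 + K/(m₀c²) = 1 + 6040/105.7 = 58.143
β = √(1 − 1/γ²) = 0.99985
Dilated lifetime: γτ₀ = 58.143 × 2.20 μs = 127.91 μs
d = βc·γτ₀ = 0.99985 × (2.998×10^8 m/s) × 0.00012791 s = 38.3 km

d ≈ 38.3 km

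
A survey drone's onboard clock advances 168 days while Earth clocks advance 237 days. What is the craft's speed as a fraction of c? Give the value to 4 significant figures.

β ≈ 0.7053

γ = Δt/τ₀ = 237/168 = 1.41071
β = √(1 − 1/γ²) = √(1 − 1/1.41071²) = 0.7053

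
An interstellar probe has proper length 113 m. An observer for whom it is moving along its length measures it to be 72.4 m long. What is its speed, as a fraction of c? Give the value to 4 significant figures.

γ = L₀/L = 113/72.4 = 1.56077
β = √(1 − 1/γ²) = 0.7678

β ≈ 0.7678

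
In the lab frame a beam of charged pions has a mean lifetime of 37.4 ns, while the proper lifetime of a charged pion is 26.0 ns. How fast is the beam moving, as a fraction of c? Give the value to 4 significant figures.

β ≈ 0.7188

γ = Δt/τ₀ = 37.4/26.0 = 1.43846
β = √(1 − 1/γ²) = √(1 − 1/1.43846²) = 0.7188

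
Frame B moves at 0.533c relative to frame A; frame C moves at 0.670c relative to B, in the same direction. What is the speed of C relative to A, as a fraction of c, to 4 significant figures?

Compose boost 2: (0.670 + 0.533)/(1 + 0.670×0.533) = 1.203/1.35711 = 0.8864

u ≈ 0.8864c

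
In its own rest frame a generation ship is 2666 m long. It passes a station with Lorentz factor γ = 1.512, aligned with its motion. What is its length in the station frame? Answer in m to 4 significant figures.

γ = 1.512 (given)
Length contraction: L = L₀/γ = 2666/1.512 = 1763 m

L ≈ 1763 m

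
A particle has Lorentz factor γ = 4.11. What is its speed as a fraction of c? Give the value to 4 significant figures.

β = √(1 − 1/γ²) = √(1 − 1/4.11²) = √(0.940801) = 0.9699

β ≈ 0.9699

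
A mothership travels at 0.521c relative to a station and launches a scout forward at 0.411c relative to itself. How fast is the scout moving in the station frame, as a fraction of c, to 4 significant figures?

Compose boost 2: (0.411 + 0.521)/(1 + 0.411×0.521) = 0.9320/1.21413 = 0.7676

u ≈ 0.7676c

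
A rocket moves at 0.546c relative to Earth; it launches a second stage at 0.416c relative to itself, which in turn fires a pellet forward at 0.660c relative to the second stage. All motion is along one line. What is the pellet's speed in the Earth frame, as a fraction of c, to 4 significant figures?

u ≈ 0.9516c

Compose boost 2: (0.416 + 0.546)/(1 + 0.416×0.546) = 0.9620/1.22714 = 0.783939
Compose boost 3: (0.660 + 0.783939)/(1 + 0.660×0.783939) = 1.44394/1.51740 = 0.9516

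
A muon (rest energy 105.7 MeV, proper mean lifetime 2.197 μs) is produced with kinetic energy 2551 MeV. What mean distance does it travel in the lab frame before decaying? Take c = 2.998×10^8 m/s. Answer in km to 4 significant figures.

d ≈ 16.54 km

γ = 1 + K/(m₀c²) = 1 + 2551/105.7 = 25.1343
β = √(1 − 1/γ²) = 0.999208
Dilated lifetime: γτ₀ = 25.1343 × 2.197 μs = 55.2202 μs
d = βc·γτ₀ = 0.999208 × (2.998×10^8 m/s) × 5.52202×10^-5 s = 16.54 km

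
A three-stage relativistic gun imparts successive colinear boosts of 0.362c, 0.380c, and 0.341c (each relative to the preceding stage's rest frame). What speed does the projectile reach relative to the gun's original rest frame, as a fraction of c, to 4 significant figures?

Compose boost 2: (0.380 + 0.362)/(1 + 0.380×0.362) = 0.7420/1.13756 = 0.652273
Compose boost 3: (0.341 + 0.652273)/(1 + 0.341×0.652273) = 0.993273/1.22243 = 0.8125

u ≈ 0.8125c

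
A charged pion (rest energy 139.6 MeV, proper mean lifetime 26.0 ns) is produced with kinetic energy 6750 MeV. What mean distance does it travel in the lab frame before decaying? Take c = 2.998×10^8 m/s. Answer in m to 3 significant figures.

d ≈ 385 m

γ = 1 + K/(m₀c²) = 1 + 6750/139.6 = 49.352
β = √(1 − 1/γ²) = 0.99979
Dilated lifetime: γτ₀ = 49.352 × 26.0 ns = 1283.2 ns
d = βc·γτ₀ = 0.99979 × (2.998×10^8 m/s) × 1.2832×10^-6 s = 385 m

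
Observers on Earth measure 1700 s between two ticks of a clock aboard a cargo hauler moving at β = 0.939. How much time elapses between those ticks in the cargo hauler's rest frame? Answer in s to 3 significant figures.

γ = 1/√(1 − 0.939²) = 2.9077
Proper time: τ₀ = Δt/γ = 1700/2.9077 = 585 s

τ₀ ≈ 585 s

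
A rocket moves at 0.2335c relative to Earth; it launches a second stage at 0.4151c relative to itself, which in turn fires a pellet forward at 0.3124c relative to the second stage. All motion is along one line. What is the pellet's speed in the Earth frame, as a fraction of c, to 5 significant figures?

u ≈ 0.76279c

Compose boost 2: (0.4151 + 0.2335)/(1 + 0.4151×0.2335) = 0.64860/1.096926 = 0.5912888
Compose boost 3: (0.3124 + 0.5912888)/(1 + 0.3124×0.5912888) = 0.9036888/1.184719 = 0.76279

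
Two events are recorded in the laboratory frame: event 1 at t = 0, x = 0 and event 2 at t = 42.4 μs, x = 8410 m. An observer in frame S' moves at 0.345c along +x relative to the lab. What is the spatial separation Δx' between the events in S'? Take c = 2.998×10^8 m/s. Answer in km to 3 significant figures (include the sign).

Δx' ≈ 4.29 km

γ = 1/√(1 − 0.345²) = 1.0654
Δx' = γ(Δx − vΔt) = 1.0654 × (8410 m − 0.345×(2.998×10^8 m/s)×42.4×10^-6 s)
= 1.0654 × (4024.5 m) = 4.29 km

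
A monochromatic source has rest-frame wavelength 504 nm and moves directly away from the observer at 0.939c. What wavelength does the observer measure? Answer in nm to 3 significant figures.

Relativistic Doppler: λ_obs = λ_src √((1+β)/(1−β))
= 504 × √(1.9390/0.061000) = 504 × 5.6380 = 2840 nm

λ_obs ≈ 2840 nm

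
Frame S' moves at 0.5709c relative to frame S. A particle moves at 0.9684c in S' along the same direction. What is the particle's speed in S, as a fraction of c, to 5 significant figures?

u ≈ 0.99127c

Relativistic velocity addition: u = (u' + v)/(1 + u'v/c²)
= (0.9684 + 0.5709)/(1 + 0.9684×0.5709) = 1.5393/1.552860 = 0.99127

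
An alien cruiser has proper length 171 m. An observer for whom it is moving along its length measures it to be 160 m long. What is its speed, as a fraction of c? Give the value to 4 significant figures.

β ≈ 0.3529

γ = L₀/L = 171/160 = 1.06875
β = √(1 − 1/γ²) = 0.3529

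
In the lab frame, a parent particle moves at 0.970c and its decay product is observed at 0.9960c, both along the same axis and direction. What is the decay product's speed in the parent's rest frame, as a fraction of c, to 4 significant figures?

Inverse velocity addition: u' = (u − v)/(1 − uv/c²)
= (0.9960 − 0.970)/(1 − 0.9960×0.970) = 0.02600/0.0338800 = 0.7674

u' ≈ 0.7674c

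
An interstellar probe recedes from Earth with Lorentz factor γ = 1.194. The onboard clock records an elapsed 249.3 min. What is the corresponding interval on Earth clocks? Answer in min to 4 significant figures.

Δt ≈ 297.7 min

γ = 1.194 (given)
Time dilation: Δt = γτ₀ = 1.194 × 249.3 min = 297.7 min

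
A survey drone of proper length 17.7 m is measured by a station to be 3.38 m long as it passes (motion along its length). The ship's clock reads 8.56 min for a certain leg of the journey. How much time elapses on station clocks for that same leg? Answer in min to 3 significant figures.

Length contraction ⇒ γ = L₀/L = 17.7/3.38 = 5.2367
Time dilation: Δt = γτ₀ = 5.2367 × 8.56 min = 44.8 min

Δt ≈ 44.8 min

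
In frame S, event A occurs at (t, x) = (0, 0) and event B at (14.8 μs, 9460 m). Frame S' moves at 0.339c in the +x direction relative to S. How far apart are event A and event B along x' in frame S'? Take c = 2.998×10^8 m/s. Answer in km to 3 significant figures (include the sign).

γ = 1/√(1 − 0.339²) = 1.0629
Δx' = γ(Δx − vΔt) = 1.0629 × (9460 m − 0.339×(2.998×10^8 m/s)×14.8×10^-6 s)
= 1.0629 × (7955.8 m) = 8.46 km

Δx' ≈ 8.46 km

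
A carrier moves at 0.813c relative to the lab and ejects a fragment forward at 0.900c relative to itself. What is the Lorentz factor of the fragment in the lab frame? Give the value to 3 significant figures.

γ ≈ 6.82

u_lab = (0.900 + 0.813)/(1 + 0.900×0.813) = 1.713/1.73170 = 0.989201
γ = 1/√(1 − 0.989201²) = 6.82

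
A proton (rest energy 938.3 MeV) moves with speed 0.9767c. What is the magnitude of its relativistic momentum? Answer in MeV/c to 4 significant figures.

γ = 1/√(1 − 0.9767²) = 4.65963
p = γβm₀c = 4.65963 × 0.9767 × 938.3 MeV/c = 4270 MeV/c

p ≈ 4270 MeV/c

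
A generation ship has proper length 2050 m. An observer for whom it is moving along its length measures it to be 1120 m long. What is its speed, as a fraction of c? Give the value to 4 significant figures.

β ≈ 0.8376

γ = L₀/L = 2050/1120 = 1.83036
β = √(1 − 1/γ²) = 0.8376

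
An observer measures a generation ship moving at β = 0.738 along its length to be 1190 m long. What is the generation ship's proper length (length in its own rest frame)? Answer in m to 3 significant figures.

γ = 1/√(1 − 0.738²) = 1.4819
L₀ = γL = 1.4819 × 1190 = 1760 m

L₀ ≈ 1760 m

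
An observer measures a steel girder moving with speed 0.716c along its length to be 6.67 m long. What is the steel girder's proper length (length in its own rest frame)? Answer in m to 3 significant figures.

γ = 1/√(1 − 0.716²) = 1.4325
L₀ = γL = 1.4325 × 6.67 = 9.55 m

L₀ ≈ 9.55 m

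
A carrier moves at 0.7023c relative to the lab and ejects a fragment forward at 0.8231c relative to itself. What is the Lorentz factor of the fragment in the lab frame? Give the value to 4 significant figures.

u_lab = (0.8231 + 0.7023)/(1 + 0.8231×0.7023) = 1.5254/1.578063 = 0.9666280
γ = 1/√(1 − 0.9666280²) = 3.903

γ ≈ 3.903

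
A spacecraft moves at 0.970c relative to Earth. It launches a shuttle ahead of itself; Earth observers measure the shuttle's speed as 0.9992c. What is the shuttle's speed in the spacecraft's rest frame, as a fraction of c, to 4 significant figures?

Inverse velocity addition: u' = (u − v)/(1 − uv/c²)
= (0.9992 − 0.970)/(1 − 0.9992×0.970) = 0.02920/0.0307760 = 0.9488

u' ≈ 0.9488c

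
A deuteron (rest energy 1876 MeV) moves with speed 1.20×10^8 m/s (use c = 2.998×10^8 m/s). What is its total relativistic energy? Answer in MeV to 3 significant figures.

β = v/c = 1.20×10^8 / 2.998×10^8 = 0.40027
γ = 1/√(1 − 0.40027²) = 1.0912
E = γm₀c² = 1.0912 × 1876 MeV = 2050 MeV

E ≈ 2050 MeV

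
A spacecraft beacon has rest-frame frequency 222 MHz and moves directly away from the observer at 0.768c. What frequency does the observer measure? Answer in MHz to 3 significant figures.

f_obs ≈ 80.4 MHz

Relativistic Doppler: f_obs = f_src √((1−β)/(1+β))
= 222 × √(0.23200/1.7680) = 222 × 0.36225 = 80.4 MHz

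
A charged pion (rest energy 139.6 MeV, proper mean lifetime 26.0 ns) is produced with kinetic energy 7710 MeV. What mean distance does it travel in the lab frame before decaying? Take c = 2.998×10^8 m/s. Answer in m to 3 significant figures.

d ≈ 438 m

γ = 1 + K/(m₀c²) = 1 + 7710/139.6 = 56.229
β = √(1 − 1/γ²) = 0.99984
Dilated lifetime: γτ₀ = 56.229 × 26.0 ns = 1462.0 ns
d = βc·γτ₀ = 0.99984 × (2.998×10^8 m/s) × 1.4620×10^-6 s = 438 m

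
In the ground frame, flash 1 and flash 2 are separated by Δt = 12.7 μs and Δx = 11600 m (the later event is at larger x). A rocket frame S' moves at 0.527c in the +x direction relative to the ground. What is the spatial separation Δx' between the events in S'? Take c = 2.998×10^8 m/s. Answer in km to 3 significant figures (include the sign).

Δx' ≈ 11.3 km

γ = 1/√(1 − 0.527²) = 1.1767
Δx' = γ(Δx − vΔt) = 1.1767 × (11600 m − 0.527×(2.998×10^8 m/s)×12.7×10^-6 s)
= 1.1767 × (9593.5 m) = 11.3 km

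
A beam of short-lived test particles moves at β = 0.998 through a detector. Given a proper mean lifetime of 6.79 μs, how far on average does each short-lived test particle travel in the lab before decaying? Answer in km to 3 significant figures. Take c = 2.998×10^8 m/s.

γ = 1/√(1 − 0.998²) = 15.819
Dilated lifetime: Δt = γτ₀ = 15.819 × 6.79 μs = 107.41 μs
d = vΔt = 0.998c × 107.41 μs = 2.9920×10^8 m/s × 0.00010741 s = 32.1 km

d ≈ 32.1 km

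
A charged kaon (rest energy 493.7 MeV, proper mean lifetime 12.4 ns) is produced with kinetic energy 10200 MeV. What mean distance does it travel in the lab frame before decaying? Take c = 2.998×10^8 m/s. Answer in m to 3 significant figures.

d ≈ 80.4 m

γ = 1 + K/(m₀c²) = 1 + 10200/493.7 = 21.660
β = √(1 − 1/γ²) = 0.99893
Dilated lifetime: γτ₀ = 21.660 × 12.4 ns = 268.59 ns
d = βc·γτ₀ = 0.99893 × (2.998×10^8 m/s) × 2.6859×10^-7 s = 80.4 m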